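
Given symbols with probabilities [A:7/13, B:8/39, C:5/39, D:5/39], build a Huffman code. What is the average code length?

Huffman tree construction:
Combine smallest probabilities repeatedly
Resulting codes:
  A: 1 (length 1)
  B: 00 (length 2)
  C: 010 (length 3)
  D: 011 (length 3)
Average length = Σ p(s) × length(s) = 1.7179 bits


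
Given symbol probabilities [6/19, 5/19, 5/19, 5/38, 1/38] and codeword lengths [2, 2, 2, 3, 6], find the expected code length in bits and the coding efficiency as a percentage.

Average length L = Σ p_i × l_i = 2.2368 bits
Entropy H = 2.0619 bits
Efficiency η = H/L × 100% = 92.18%


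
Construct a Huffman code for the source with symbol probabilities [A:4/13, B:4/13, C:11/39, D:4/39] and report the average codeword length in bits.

Huffman tree construction:
Combine smallest probabilities repeatedly
Resulting codes:
  A: 10 (length 2)
  B: 11 (length 2)
  C: 01 (length 2)
  D: 00 (length 2)
Average length = Σ p(s) × length(s) = 2.0000 bits


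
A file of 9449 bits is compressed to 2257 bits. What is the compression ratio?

Compression ratio = Original / Compressed
= 9449 / 2257 = 4.19:1


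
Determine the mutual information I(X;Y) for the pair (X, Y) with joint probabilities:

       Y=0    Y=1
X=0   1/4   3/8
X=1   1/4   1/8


H(X) = 0.9544, H(Y) = 1.0000, H(X,Y) = 1.9056
I(X;Y) = H(X) + H(Y) - H(X,Y) = 0.0488 bits


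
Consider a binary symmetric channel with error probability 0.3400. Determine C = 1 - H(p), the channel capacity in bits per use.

For BSC with error probability p:
C = 1 - H(p) where H(p) is binary entropy
H(0.3400) = -0.3400 × log₂(0.3400) - 0.6600 × log₂(0.6600)
H(p) = 0.9248
C = 1 - 0.9248 = 0.0752 bits/use


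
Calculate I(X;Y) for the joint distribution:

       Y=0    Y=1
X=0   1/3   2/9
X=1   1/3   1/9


H(X) = 0.9911, H(Y) = 0.9183, H(X,Y) = 1.8911
I(X;Y) = H(X) + H(Y) - H(X,Y) = 0.0183 bits


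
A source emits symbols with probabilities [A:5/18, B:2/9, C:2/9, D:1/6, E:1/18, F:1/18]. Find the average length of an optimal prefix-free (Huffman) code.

Huffman tree construction:
Combine smallest probabilities repeatedly
Resulting codes:
  A: 10 (length 2)
  B: 00 (length 2)
  C: 01 (length 2)
  D: 111 (length 3)
  E: 1100 (length 4)
  F: 1101 (length 4)
Average length = Σ p(s) × length(s) = 2.3889 bits


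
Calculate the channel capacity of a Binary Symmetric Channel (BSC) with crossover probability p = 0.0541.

For BSC with error probability p:
C = 1 - H(p) where H(p) is binary entropy
H(0.0541) = -0.0541 × log₂(0.0541) - 0.9459 × log₂(0.9459)
H(p) = 0.3036
C = 1 - 0.3036 = 0.6964 bits/use


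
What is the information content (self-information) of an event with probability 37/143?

Information content I(x) = -log₂(p(x))
I = -log₂(37/143) = -log₂(0.2587)
I = 1.9504 bits


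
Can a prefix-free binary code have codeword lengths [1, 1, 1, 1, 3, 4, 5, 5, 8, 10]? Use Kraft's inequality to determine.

Kraft inequality: Σ 2^(-l_i) ≤ 1 for prefix-free code
Calculating: 2^(-1) + 2^(-1) + 2^(-1) + 2^(-1) + 2^(-3) + 2^(-4) + 2^(-5) + 2^(-5) + 2^(-8) + 2^(-10)
= 0.5 + 0.5 + 0.5 + 0.5 + 0.125 + 0.0625 + 0.03125 + 0.03125 + 0.00390625 + 0.0009765625
= 2.2549
Since 2.2549 > 1, prefix-free code does not exist


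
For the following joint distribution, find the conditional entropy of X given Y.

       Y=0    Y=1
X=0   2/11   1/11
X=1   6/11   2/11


H(X|Y) = Σ_y p(y) H(X|Y=y)
  p(Y=0) = 8/11, H(X|Y=0) = 0.8113
  p(Y=1) = 3/11, H(X|Y=1) = 0.9183
H(X|Y) = 0.7273×0.8113 + 0.2727×0.9183 = 0.8405 bits


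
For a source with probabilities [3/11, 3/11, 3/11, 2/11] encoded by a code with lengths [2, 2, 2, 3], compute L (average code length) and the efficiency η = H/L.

Average length L = Σ p_i × l_i = 2.1818 bits
Entropy H = 1.9808 bits
Efficiency η = H/L × 100% = 90.79%


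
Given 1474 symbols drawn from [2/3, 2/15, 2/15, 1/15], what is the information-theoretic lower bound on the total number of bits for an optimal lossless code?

Entropy H = 1.4256 bits/symbol
Minimum bits = H × n = 1.4256 × 1474
= 2101.34 bits


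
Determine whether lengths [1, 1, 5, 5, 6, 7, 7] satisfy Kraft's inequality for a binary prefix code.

Kraft inequality: Σ 2^(-l_i) ≤ 1 for prefix-free code
Calculating: 2^(-1) + 2^(-1) + 2^(-5) + 2^(-5) + 2^(-6) + 2^(-7) + 2^(-7)
= 0.5 + 0.5 + 0.03125 + 0.03125 + 0.015625 + 0.0078125 + 0.0078125
= 1.0938
Since 1.0938 > 1, prefix-free code does not exist


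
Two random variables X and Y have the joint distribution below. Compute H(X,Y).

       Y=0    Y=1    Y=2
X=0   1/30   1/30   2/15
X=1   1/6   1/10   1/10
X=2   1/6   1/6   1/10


H(X,Y) = -Σ p(x,y) log₂ p(x,y)
  p(0,0)=1/30: -0.0333 × log₂(0.0333) = 0.1636
  p(0,1)=1/30: -0.0333 × log₂(0.0333) = 0.1636
  p(0,2)=2/15: -0.1333 × log₂(0.1333) = 0.3876
  p(1,0)=1/6: -0.1667 × log₂(0.1667) = 0.4308
  p(1,1)=1/10: -0.1000 × log₂(0.1000) = 0.3322
  p(1,2)=1/10: -0.1000 × log₂(0.1000) = 0.3322
  p(2,0)=1/6: -0.1667 × log₂(0.1667) = 0.4308
  p(2,1)=1/6: -0.1667 × log₂(0.1667) = 0.4308
  p(2,2)=1/10: -0.1000 × log₂(0.1000) = 0.3322
H(X,Y) = 3.0038 bits


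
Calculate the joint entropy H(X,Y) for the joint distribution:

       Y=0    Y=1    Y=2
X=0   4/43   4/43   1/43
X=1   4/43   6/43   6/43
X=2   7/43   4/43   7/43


H(X,Y) = -Σ p(x,y) log₂ p(x,y)
  p(0,0)=4/43: -0.0930 × log₂(0.0930) = 0.3187
  p(0,1)=4/43: -0.0930 × log₂(0.0930) = 0.3187
  p(0,2)=1/43: -0.0233 × log₂(0.0233) = 0.1262
  p(1,0)=4/43: -0.0930 × log₂(0.0930) = 0.3187
  p(1,1)=6/43: -0.1395 × log₂(0.1395) = 0.3965
  p(1,2)=6/43: -0.1395 × log₂(0.1395) = 0.3965
  p(2,0)=7/43: -0.1628 × log₂(0.1628) = 0.4263
  p(2,1)=4/43: -0.0930 × log₂(0.0930) = 0.3187
  p(2,2)=7/43: -0.1628 × log₂(0.1628) = 0.4263
H(X,Y) = 3.0467 bits


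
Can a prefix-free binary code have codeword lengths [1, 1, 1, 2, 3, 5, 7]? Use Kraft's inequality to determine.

Kraft inequality: Σ 2^(-l_i) ≤ 1 for prefix-free code
Calculating: 2^(-1) + 2^(-1) + 2^(-1) + 2^(-2) + 2^(-3) + 2^(-5) + 2^(-7)
= 0.5 + 0.5 + 0.5 + 0.25 + 0.125 + 0.03125 + 0.0078125
= 1.9141
Since 1.9141 > 1, prefix-free code does not exist


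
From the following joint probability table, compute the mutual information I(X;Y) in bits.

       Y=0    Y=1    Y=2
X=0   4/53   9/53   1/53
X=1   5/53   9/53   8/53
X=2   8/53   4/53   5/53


H(X) = 1.5600, H(Y) = 1.5600, H(X,Y) = 3.0057
I(X;Y) = H(X) + H(Y) - H(X,Y) = 0.1144 bits


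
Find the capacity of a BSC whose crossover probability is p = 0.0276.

For BSC with error probability p:
C = 1 - H(p) where H(p) is binary entropy
H(0.0276) = -0.0276 × log₂(0.0276) - 0.9724 × log₂(0.9724)
H(p) = 0.1822
C = 1 - 0.1822 = 0.8178 bits/use


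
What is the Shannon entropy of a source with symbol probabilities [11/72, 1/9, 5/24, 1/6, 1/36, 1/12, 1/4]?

H(X) = -Σ p(x) log₂ p(x)
  -11/72 × log₂(11/72) = 0.4141
  -1/9 × log₂(1/9) = 0.3522
  -5/24 × log₂(5/24) = 0.4715
  -1/6 × log₂(1/6) = 0.4308
  -1/36 × log₂(1/36) = 0.1436
  -1/12 × log₂(1/12) = 0.2987
  -1/4 × log₂(1/4) = 0.5000
H(X) = 2.6110 bits


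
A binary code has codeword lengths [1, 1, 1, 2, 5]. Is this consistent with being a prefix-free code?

Kraft inequality: Σ 2^(-l_i) ≤ 1 for prefix-free code
Calculating: 2^(-1) + 2^(-1) + 2^(-1) + 2^(-2) + 2^(-5)
= 0.5 + 0.5 + 0.5 + 0.25 + 0.03125
= 1.7812
Since 1.7812 > 1, prefix-free code does not exist


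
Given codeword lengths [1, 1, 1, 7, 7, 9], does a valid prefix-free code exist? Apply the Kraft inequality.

Kraft inequality: Σ 2^(-l_i) ≤ 1 for prefix-free code
Calculating: 2^(-1) + 2^(-1) + 2^(-1) + 2^(-7) + 2^(-7) + 2^(-9)
= 0.5 + 0.5 + 0.5 + 0.0078125 + 0.0078125 + 0.001953125
= 1.5176
Since 1.5176 > 1, prefix-free code does not exist


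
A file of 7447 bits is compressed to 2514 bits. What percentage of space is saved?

Space savings = (1 - Compressed/Original) × 100%
= (1 - 2514/7447) × 100%
= 66.24%


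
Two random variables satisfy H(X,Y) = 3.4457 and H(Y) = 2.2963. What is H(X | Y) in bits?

Chain rule: H(X,Y) = H(X|Y) + H(Y)
H(X|Y) = H(X,Y) - H(Y) = 3.4457 - 2.2963 = 1.1494 bits


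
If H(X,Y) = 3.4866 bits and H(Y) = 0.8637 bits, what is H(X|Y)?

Chain rule: H(X,Y) = H(X|Y) + H(Y)
H(X|Y) = H(X,Y) - H(Y) = 3.4866 - 0.8637 = 2.6229 bits


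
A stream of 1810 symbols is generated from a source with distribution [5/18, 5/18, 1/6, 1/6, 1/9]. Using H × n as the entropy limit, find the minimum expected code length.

Entropy H = 2.2405 bits/symbol
Minimum bits = H × n = 2.2405 × 1810
= 4055.36 bits


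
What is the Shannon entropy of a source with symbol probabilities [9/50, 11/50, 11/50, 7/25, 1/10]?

H(X) = -Σ p(x) log₂ p(x)
  -9/50 × log₂(9/50) = 0.4453
  -11/50 × log₂(11/50) = 0.4806
  -11/50 × log₂(11/50) = 0.4806
  -7/25 × log₂(7/25) = 0.5142
  -1/10 × log₂(1/10) = 0.3322
H(X) = 2.2529 bits


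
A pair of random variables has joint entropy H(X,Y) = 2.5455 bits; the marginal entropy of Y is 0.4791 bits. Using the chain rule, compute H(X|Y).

Chain rule: H(X,Y) = H(X|Y) + H(Y)
H(X|Y) = H(X,Y) - H(Y) = 2.5455 - 0.4791 = 2.0664 bits


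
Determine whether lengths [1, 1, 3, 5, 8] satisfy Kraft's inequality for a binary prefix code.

Kraft inequality: Σ 2^(-l_i) ≤ 1 for prefix-free code
Calculating: 2^(-1) + 2^(-1) + 2^(-3) + 2^(-5) + 2^(-8)
= 0.5 + 0.5 + 0.125 + 0.03125 + 0.00390625
= 1.1602
Since 1.1602 > 1, prefix-free code does not exist


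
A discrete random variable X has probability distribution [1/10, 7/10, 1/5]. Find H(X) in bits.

H(X) = -Σ p(x) log₂ p(x)
  -1/10 × log₂(1/10) = 0.3322
  -7/10 × log₂(7/10) = 0.3602
  -1/5 × log₂(1/5) = 0.4644
H(X) = 1.1568 bits


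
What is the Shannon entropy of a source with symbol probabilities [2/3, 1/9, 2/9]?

H(X) = -Σ p(x) log₂ p(x)
  -2/3 × log₂(2/3) = 0.3900
  -1/9 × log₂(1/9) = 0.3522
  -2/9 × log₂(2/9) = 0.4822
H(X) = 1.2244 bits


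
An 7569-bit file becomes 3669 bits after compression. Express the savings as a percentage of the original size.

Space savings = (1 - Compressed/Original) × 100%
= (1 - 3669/7569) × 100%
= 51.53%


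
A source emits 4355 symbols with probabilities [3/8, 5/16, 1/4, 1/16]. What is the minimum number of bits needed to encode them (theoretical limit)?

Entropy H = 1.8050 bits/symbol
Minimum bits = H × n = 1.8050 × 4355
= 7860.93 bits


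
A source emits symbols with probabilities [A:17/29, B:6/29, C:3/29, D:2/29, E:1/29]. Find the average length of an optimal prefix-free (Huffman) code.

Huffman tree construction:
Combine smallest probabilities repeatedly
Resulting codes:
  A: 1 (length 1)
  B: 00 (length 2)
  C: 010 (length 3)
  D: 0111 (length 4)
  E: 0110 (length 4)
Average length = Σ p(s) × length(s) = 1.7241 bits


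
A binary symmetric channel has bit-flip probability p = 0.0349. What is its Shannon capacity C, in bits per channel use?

For BSC with error probability p:
C = 1 - H(p) where H(p) is binary entropy
H(0.0349) = -0.0349 × log₂(0.0349) - 0.9651 × log₂(0.9651)
H(p) = 0.2184
C = 1 - 0.2184 = 0.7816 bits/use


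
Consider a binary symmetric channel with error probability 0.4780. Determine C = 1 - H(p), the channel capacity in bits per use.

For BSC with error probability p:
C = 1 - H(p) where H(p) is binary entropy
H(0.4780) = -0.4780 × log₂(0.4780) - 0.5220 × log₂(0.5220)
H(p) = 0.9986
C = 1 - 0.9986 = 0.0014 bits/use


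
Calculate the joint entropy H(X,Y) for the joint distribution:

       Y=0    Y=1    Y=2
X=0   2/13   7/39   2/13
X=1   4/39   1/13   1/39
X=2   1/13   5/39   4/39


H(X,Y) = -Σ p(x,y) log₂ p(x,y)
  p(0,0)=2/13: -0.1538 × log₂(0.1538) = 0.4155
  p(0,1)=7/39: -0.1795 × log₂(0.1795) = 0.4448
  p(0,2)=2/13: -0.1538 × log₂(0.1538) = 0.4155
  p(1,0)=4/39: -0.1026 × log₂(0.1026) = 0.3370
  p(1,1)=1/13: -0.0769 × log₂(0.0769) = 0.2846
  p(1,2)=1/39: -0.0256 × log₂(0.0256) = 0.1355
  p(2,0)=1/13: -0.0769 × log₂(0.0769) = 0.2846
  p(2,1)=5/39: -0.1282 × log₂(0.1282) = 0.3799
  p(2,2)=4/39: -0.1026 × log₂(0.1026) = 0.3370
H(X,Y) = 3.0344 bits


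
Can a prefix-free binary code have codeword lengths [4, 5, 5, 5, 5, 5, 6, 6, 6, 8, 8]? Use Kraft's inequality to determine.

Kraft inequality: Σ 2^(-l_i) ≤ 1 for prefix-free code
Calculating: 2^(-4) + 2^(-5) + 2^(-5) + 2^(-5) + 2^(-5) + 2^(-5) + 2^(-6) + 2^(-6) + 2^(-6) + 2^(-8) + 2^(-8)
= 0.0625 + 0.03125 + 0.03125 + 0.03125 + 0.03125 + 0.03125 + 0.015625 + 0.015625 + 0.015625 + 0.00390625 + 0.00390625
= 0.2734
Since 0.2734 ≤ 1, prefix-free code exists


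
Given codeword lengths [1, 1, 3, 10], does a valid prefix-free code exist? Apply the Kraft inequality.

Kraft inequality: Σ 2^(-l_i) ≤ 1 for prefix-free code
Calculating: 2^(-1) + 2^(-1) + 2^(-3) + 2^(-10)
= 0.5 + 0.5 + 0.125 + 0.0009765625
= 1.1260
Since 1.1260 > 1, prefix-free code does not exist


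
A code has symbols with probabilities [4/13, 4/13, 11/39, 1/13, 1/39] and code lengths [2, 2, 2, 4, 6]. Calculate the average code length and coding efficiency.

Average length L = Σ p_i × l_i = 2.2564 bits
Entropy H = 1.9816 bits
Efficiency η = H/L × 100% = 87.82%


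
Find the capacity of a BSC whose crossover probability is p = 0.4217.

For BSC with error probability p:
C = 1 - H(p) where H(p) is binary entropy
H(0.4217) = -0.4217 × log₂(0.4217) - 0.5783 × log₂(0.5783)
H(p) = 0.9822
C = 1 - 0.9822 = 0.0178 bits/use


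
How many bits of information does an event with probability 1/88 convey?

Information content I(x) = -log₂(p(x))
I = -log₂(1/88) = -log₂(0.0114)
I = 6.4594 bits


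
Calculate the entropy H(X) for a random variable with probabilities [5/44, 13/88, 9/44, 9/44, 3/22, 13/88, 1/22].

H(X) = -Σ p(x) log₂ p(x)
  -5/44 × log₂(5/44) = 0.3565
  -13/88 × log₂(13/88) = 0.4076
  -9/44 × log₂(9/44) = 0.4683
  -9/44 × log₂(9/44) = 0.4683
  -3/22 × log₂(3/22) = 0.3920
  -13/88 × log₂(13/88) = 0.4076
  -1/22 × log₂(1/22) = 0.2027
H(X) = 2.7030 bits


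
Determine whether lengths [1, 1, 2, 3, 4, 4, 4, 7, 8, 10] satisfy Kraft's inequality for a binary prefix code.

Kraft inequality: Σ 2^(-l_i) ≤ 1 for prefix-free code
Calculating: 2^(-1) + 2^(-1) + 2^(-2) + 2^(-3) + 2^(-4) + 2^(-4) + 2^(-4) + 2^(-7) + 2^(-8) + 2^(-10)
= 0.5 + 0.5 + 0.25 + 0.125 + 0.0625 + 0.0625 + 0.0625 + 0.0078125 + 0.00390625 + 0.0009765625
= 1.5752
Since 1.5752 > 1, prefix-free code does not exist


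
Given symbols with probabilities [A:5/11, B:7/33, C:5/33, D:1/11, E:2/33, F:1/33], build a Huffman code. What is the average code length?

Huffman tree construction:
Combine smallest probabilities repeatedly
Resulting codes:
  A: 0 (length 1)
  B: 10 (length 2)
  C: 110 (length 3)
  D: 1110 (length 4)
  E: 11111 (length 5)
  F: 11110 (length 5)
Average length = Σ p(s) × length(s) = 2.1515 bits


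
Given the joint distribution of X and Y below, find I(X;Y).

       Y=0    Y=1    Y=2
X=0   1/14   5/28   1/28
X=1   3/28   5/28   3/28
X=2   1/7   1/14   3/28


H(X) = 1.5722, H(Y) = 1.5502, H(X,Y) = 3.0401
I(X;Y) = H(X) + H(Y) - H(X,Y) = 0.0824 bits


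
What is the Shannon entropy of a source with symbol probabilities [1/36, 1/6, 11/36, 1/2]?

H(X) = -Σ p(x) log₂ p(x)
  -1/36 × log₂(1/36) = 0.1436
  -1/6 × log₂(1/6) = 0.4308
  -11/36 × log₂(11/36) = 0.5227
  -1/2 × log₂(1/2) = 0.5000
H(X) = 1.5971 bits


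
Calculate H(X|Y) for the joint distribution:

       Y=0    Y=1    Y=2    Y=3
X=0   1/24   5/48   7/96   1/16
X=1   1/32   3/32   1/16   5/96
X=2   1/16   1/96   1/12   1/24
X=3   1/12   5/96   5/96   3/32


H(X|Y) = Σ_y p(y) H(X|Y=y)
  p(Y=0) = 7/32, H(X|Y=0) = 1.9035
  p(Y=1) = 25/96, H(X|Y=1) = 1.7095
  p(Y=2) = 13/48, H(X|Y=2) = 1.9785
  p(Y=3) = 1/4, H(X|Y=3) = 1.9329
H(X|Y) = 0.2188×1.9035 + 0.2604×1.7095 + 0.2708×1.9785 + 0.2500×1.9329 = 1.8807 bits


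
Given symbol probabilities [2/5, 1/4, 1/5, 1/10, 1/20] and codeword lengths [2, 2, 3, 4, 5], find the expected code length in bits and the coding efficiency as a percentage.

Average length L = Σ p_i × l_i = 2.5500 bits
Entropy H = 2.0414 bits
Efficiency η = H/L × 100% = 80.06%


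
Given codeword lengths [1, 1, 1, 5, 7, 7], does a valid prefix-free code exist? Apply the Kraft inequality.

Kraft inequality: Σ 2^(-l_i) ≤ 1 for prefix-free code
Calculating: 2^(-1) + 2^(-1) + 2^(-1) + 2^(-5) + 2^(-7) + 2^(-7)
= 0.5 + 0.5 + 0.5 + 0.03125 + 0.0078125 + 0.0078125
= 1.5469
Since 1.5469 > 1, prefix-free code does not exist


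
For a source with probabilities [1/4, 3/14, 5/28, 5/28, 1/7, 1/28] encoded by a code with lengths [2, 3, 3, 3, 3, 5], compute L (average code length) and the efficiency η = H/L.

Average length L = Σ p_i × l_i = 2.8214 bits
Entropy H = 2.4366 bits
Efficiency η = H/L × 100% = 86.36%


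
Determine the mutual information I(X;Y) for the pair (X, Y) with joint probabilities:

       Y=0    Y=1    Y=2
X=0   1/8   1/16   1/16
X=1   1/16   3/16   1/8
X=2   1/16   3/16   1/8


H(X) = 1.5613, H(Y) = 1.5462, H(X,Y) = 3.0306
I(X;Y) = H(X) + H(Y) - H(X,Y) = 0.0768 bits


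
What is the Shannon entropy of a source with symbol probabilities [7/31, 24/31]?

H(X) = -Σ p(x) log₂ p(x)
  -7/31 × log₂(7/31) = 0.4848
  -24/31 × log₂(24/31) = 0.2859
H(X) = 0.7706 bits


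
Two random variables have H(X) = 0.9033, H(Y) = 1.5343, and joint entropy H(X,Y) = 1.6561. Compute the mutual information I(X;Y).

I(X;Y) = H(X) + H(Y) - H(X,Y)
I(X;Y) = 0.9033 + 1.5343 - 1.6561 = 0.7815 bits


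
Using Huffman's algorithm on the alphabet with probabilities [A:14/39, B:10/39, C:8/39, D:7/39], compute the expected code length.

Huffman tree construction:
Combine smallest probabilities repeatedly
Resulting codes:
  A: 11 (length 2)
  B: 10 (length 2)
  C: 01 (length 2)
  D: 00 (length 2)
Average length = Σ p(s) × length(s) = 2.0000 bits


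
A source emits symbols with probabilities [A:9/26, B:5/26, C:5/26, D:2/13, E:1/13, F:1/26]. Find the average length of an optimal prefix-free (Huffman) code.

Huffman tree construction:
Combine smallest probabilities repeatedly
Resulting codes:
  A: 11 (length 2)
  B: 00 (length 2)
  C: 01 (length 2)
  D: 101 (length 3)
  E: 1001 (length 4)
  F: 1000 (length 4)
Average length = Σ p(s) × length(s) = 2.3846 bits


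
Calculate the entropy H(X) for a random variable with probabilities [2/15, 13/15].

H(X) = -Σ p(x) log₂ p(x)
  -2/15 × log₂(2/15) = 0.3876
  -13/15 × log₂(13/15) = 0.1789
H(X) = 0.5665 bits


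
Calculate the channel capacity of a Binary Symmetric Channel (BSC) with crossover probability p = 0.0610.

For BSC with error probability p:
C = 1 - H(p) where H(p) is binary entropy
H(0.0610) = -0.0610 × log₂(0.0610) - 0.9390 × log₂(0.9390)
H(p) = 0.3314
C = 1 - 0.3314 = 0.6686 bits/use


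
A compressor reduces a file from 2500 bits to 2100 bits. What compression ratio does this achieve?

Compression ratio = Original / Compressed
= 2500 / 2100 = 1.19:1


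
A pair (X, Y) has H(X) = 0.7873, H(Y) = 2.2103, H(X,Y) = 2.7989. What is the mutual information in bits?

I(X;Y) = H(X) + H(Y) - H(X,Y)
I(X;Y) = 0.7873 + 2.2103 - 2.7989 = 0.1987 bits


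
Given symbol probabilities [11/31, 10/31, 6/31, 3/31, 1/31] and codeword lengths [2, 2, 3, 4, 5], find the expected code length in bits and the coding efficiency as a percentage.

Average length L = Σ p_i × l_i = 2.4839 bits
Entropy H = 2.0014 bits
Efficiency η = H/L × 100% = 80.57%


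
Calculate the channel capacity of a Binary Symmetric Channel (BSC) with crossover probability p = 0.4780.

For BSC with error probability p:
C = 1 - H(p) where H(p) is binary entropy
H(0.4780) = -0.4780 × log₂(0.4780) - 0.5220 × log₂(0.5220)
H(p) = 0.9986
C = 1 - 0.9986 = 0.0014 bits/use


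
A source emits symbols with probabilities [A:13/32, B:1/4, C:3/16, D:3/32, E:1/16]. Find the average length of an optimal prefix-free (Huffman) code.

Huffman tree construction:
Combine smallest probabilities repeatedly
Resulting codes:
  A: 0 (length 1)
  B: 10 (length 2)
  C: 111 (length 3)
  D: 1101 (length 4)
  E: 1100 (length 4)
Average length = Σ p(s) × length(s) = 2.0938 bits


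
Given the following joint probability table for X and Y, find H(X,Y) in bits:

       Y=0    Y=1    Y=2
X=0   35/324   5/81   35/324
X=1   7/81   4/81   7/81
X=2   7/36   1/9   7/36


H(X,Y) = -Σ p(x,y) log₂ p(x,y)
  p(0,0)=35/324: -0.1080 × log₂(0.1080) = 0.3468
  p(0,1)=5/81: -0.0617 × log₂(0.0617) = 0.2480
  p(0,2)=35/324: -0.1080 × log₂(0.1080) = 0.3468
  p(1,0)=7/81: -0.0864 × log₂(0.0864) = 0.3053
  p(1,1)=4/81: -0.0494 × log₂(0.0494) = 0.2143
  p(1,2)=7/81: -0.0864 × log₂(0.0864) = 0.3053
  p(2,0)=7/36: -0.1944 × log₂(0.1944) = 0.4594
  p(2,1)=1/9: -0.1111 × log₂(0.1111) = 0.3522
  p(2,2)=7/36: -0.1944 × log₂(0.1944) = 0.4594
H(X,Y) = 3.0375 bits


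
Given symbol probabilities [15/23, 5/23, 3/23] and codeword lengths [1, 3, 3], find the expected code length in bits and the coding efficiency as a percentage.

Average length L = Σ p_i × l_i = 1.6957 bits
Entropy H = 1.2641 bits
Efficiency η = H/L × 100% = 74.55%


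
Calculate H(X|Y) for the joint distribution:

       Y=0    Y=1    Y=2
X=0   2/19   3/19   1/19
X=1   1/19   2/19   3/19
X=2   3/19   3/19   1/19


H(X|Y) = Σ_y p(y) H(X|Y=y)
  p(Y=0) = 6/19, H(X|Y=0) = 1.4591
  p(Y=1) = 8/19, H(X|Y=1) = 1.5613
  p(Y=2) = 5/19, H(X|Y=2) = 1.3710
H(X|Y) = 0.3158×1.4591 + 0.4211×1.5613 + 0.2632×1.3710 = 1.4789 bits


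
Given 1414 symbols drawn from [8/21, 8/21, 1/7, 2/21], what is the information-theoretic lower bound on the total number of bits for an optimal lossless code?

Entropy H = 1.7849 bits/symbol
Minimum bits = H × n = 1.7849 × 1414
= 2523.91 bits


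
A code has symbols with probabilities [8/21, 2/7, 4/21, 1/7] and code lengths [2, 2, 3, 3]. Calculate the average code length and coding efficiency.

Average length L = Σ p_i × l_i = 2.3333 bits
Entropy H = 1.9035 bits
Efficiency η = H/L × 100% = 81.58%


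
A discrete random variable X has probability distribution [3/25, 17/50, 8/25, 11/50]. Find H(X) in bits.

H(X) = -Σ p(x) log₂ p(x)
  -3/25 × log₂(3/25) = 0.3671
  -17/50 × log₂(17/50) = 0.5292
  -8/25 × log₂(8/25) = 0.5260
  -11/50 × log₂(11/50) = 0.4806
H(X) = 1.9028 bits


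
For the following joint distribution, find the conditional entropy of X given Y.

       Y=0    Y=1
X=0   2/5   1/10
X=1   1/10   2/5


H(X|Y) = Σ_y p(y) H(X|Y=y)
  p(Y=0) = 1/2, H(X|Y=0) = 0.7219
  p(Y=1) = 1/2, H(X|Y=1) = 0.7219
H(X|Y) = 0.5000×0.7219 + 0.5000×0.7219 = 0.7219 bits


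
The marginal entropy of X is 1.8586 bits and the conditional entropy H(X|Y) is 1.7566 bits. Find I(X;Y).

I(X;Y) = H(X) - H(X|Y)
I(X;Y) = 1.8586 - 1.7566 = 0.102 bits


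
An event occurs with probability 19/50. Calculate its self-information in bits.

Information content I(x) = -log₂(p(x))
I = -log₂(19/50) = -log₂(0.3800)
I = 1.3959 bits


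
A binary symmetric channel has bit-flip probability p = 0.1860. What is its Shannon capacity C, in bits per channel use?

For BSC with error probability p:
C = 1 - H(p) where H(p) is binary entropy
H(0.1860) = -0.1860 × log₂(0.1860) - 0.8140 × log₂(0.8140)
H(p) = 0.6930
C = 1 - 0.6930 = 0.3070 bits/use


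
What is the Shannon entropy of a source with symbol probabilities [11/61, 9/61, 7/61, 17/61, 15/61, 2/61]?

H(X) = -Σ p(x) log₂ p(x)
  -11/61 × log₂(11/61) = 0.4456
  -9/61 × log₂(9/61) = 0.4073
  -7/61 × log₂(7/61) = 0.3584
  -17/61 × log₂(17/61) = 0.5137
  -15/61 × log₂(15/61) = 0.4977
  -2/61 × log₂(2/61) = 0.1617
H(X) = 2.3844 bits


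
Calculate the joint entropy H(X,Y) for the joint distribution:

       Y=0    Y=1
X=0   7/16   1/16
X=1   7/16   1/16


H(X,Y) = -Σ p(x,y) log₂ p(x,y)
  p(0,0)=7/16: -0.4375 × log₂(0.4375) = 0.5218
  p(0,1)=1/16: -0.0625 × log₂(0.0625) = 0.2500
  p(1,0)=7/16: -0.4375 × log₂(0.4375) = 0.5218
  p(1,1)=1/16: -0.0625 × log₂(0.0625) = 0.2500
H(X,Y) = 1.5436 bits


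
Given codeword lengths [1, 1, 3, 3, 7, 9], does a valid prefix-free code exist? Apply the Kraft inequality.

Kraft inequality: Σ 2^(-l_i) ≤ 1 for prefix-free code
Calculating: 2^(-1) + 2^(-1) + 2^(-3) + 2^(-3) + 2^(-7) + 2^(-9)
= 0.5 + 0.5 + 0.125 + 0.125 + 0.0078125 + 0.001953125
= 1.2598
Since 1.2598 > 1, prefix-free code does not exist


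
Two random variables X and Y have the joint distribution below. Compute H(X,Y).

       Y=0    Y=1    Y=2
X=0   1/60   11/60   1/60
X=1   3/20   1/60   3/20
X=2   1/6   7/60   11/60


H(X,Y) = -Σ p(x,y) log₂ p(x,y)
  p(0,0)=1/60: -0.0167 × log₂(0.0167) = 0.0984
  p(0,1)=11/60: -0.1833 × log₂(0.1833) = 0.4487
  p(0,2)=1/60: -0.0167 × log₂(0.0167) = 0.0984
  p(1,0)=3/20: -0.1500 × log₂(0.1500) = 0.4105
  p(1,1)=1/60: -0.0167 × log₂(0.0167) = 0.0984
  p(1,2)=3/20: -0.1500 × log₂(0.1500) = 0.4105
  p(2,0)=1/6: -0.1667 × log₂(0.1667) = 0.4308
  p(2,1)=7/60: -0.1167 × log₂(0.1167) = 0.3616
  p(2,2)=11/60: -0.1833 × log₂(0.1833) = 0.4487
H(X,Y) = 2.8063 bits


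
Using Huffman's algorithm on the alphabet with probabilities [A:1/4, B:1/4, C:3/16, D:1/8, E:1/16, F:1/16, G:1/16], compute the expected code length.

Huffman tree construction:
Combine smallest probabilities repeatedly
Resulting codes:
  A: 01 (length 2)
  B: 10 (length 2)
  C: 111 (length 3)
  D: 001 (length 3)
  E: 1100 (length 4)
  F: 1101 (length 4)
  G: 000 (length 3)
Average length = Σ p(s) × length(s) = 2.6250 bits


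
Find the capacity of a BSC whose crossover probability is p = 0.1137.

For BSC with error probability p:
C = 1 - H(p) where H(p) is binary entropy
H(0.1137) = -0.1137 × log₂(0.1137) - 0.8863 × log₂(0.8863)
H(p) = 0.5110
C = 1 - 0.5110 = 0.4890 bits/use


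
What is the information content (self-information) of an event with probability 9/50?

Information content I(x) = -log₂(p(x))
I = -log₂(9/50) = -log₂(0.1800)
I = 2.4739 bits


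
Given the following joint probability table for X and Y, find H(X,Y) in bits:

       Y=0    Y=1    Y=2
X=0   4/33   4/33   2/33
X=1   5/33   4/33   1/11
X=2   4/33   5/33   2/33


H(X,Y) = -Σ p(x,y) log₂ p(x,y)
  p(0,0)=4/33: -0.1212 × log₂(0.1212) = 0.3690
  p(0,1)=4/33: -0.1212 × log₂(0.1212) = 0.3690
  p(0,2)=2/33: -0.0606 × log₂(0.0606) = 0.2451
  p(1,0)=5/33: -0.1515 × log₂(0.1515) = 0.4125
  p(1,1)=4/33: -0.1212 × log₂(0.1212) = 0.3690
  p(1,2)=1/11: -0.0909 × log₂(0.0909) = 0.3145
  p(2,0)=4/33: -0.1212 × log₂(0.1212) = 0.3690
  p(2,1)=5/33: -0.1515 × log₂(0.1515) = 0.4125
  p(2,2)=2/33: -0.0606 × log₂(0.0606) = 0.2451
H(X,Y) = 3.1058 bits


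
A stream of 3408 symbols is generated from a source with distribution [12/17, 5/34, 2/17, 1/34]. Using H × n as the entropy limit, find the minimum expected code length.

Entropy H = 1.2743 bits/symbol
Minimum bits = H × n = 1.2743 × 3408
= 4342.69 bits


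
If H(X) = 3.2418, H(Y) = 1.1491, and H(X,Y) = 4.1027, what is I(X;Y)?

I(X;Y) = H(X) + H(Y) - H(X,Y)
I(X;Y) = 3.2418 + 1.1491 - 4.1027 = 0.2882 bits


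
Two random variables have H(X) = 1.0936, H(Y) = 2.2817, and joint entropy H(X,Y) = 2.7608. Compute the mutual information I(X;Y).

I(X;Y) = H(X) + H(Y) - H(X,Y)
I(X;Y) = 1.0936 + 2.2817 - 2.7608 = 0.6145 bits


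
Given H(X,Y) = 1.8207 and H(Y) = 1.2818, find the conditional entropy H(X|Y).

Chain rule: H(X,Y) = H(X|Y) + H(Y)
H(X|Y) = H(X,Y) - H(Y) = 1.8207 - 1.2818 = 0.5389 bits


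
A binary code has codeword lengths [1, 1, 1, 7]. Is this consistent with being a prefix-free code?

Kraft inequality: Σ 2^(-l_i) ≤ 1 for prefix-free code
Calculating: 2^(-1) + 2^(-1) + 2^(-1) + 2^(-7)
= 0.5 + 0.5 + 0.5 + 0.0078125
= 1.5078
Since 1.5078 > 1, prefix-free code does not exist


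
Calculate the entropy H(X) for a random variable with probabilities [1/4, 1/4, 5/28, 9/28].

H(X) = -Σ p(x) log₂ p(x)
  -1/4 × log₂(1/4) = 0.5000
  -1/4 × log₂(1/4) = 0.5000
  -5/28 × log₂(5/28) = 0.4438
  -9/28 × log₂(9/28) = 0.5263
H(X) = 1.9701 bits


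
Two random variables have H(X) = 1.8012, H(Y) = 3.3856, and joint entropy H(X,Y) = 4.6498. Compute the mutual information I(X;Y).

I(X;Y) = H(X) + H(Y) - H(X,Y)
I(X;Y) = 1.8012 + 3.3856 - 4.6498 = 0.537 bits


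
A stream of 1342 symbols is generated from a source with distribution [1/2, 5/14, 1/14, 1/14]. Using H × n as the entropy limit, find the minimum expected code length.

Entropy H = 1.5744 bits/symbol
Minimum bits = H × n = 1.5744 × 1342
= 2112.87 bits


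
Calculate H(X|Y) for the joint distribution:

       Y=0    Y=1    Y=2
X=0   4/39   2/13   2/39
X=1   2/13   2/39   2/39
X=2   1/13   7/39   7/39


H(X|Y) = Σ_y p(y) H(X|Y=y)
  p(Y=0) = 1/3, H(X|Y=0) = 1.5262
  p(Y=1) = 5/13, H(X|Y=1) = 1.4295
  p(Y=2) = 11/39, H(X|Y=2) = 1.3093
H(X|Y) = 0.3333×1.5262 + 0.3846×1.4295 + 0.2821×1.3093 = 1.4278 bits


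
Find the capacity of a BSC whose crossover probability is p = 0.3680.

For BSC with error probability p:
C = 1 - H(p) where H(p) is binary entropy
H(0.3680) = -0.3680 × log₂(0.3680) - 0.6320 × log₂(0.6320)
H(p) = 0.9491
C = 1 - 0.9491 = 0.0509 bits/use


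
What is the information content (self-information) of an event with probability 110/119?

Information content I(x) = -log₂(p(x))
I = -log₂(110/119) = -log₂(0.9244)
I = 0.1135 bits


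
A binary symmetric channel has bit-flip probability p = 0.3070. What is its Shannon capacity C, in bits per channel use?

For BSC with error probability p:
C = 1 - H(p) where H(p) is binary entropy
H(0.3070) = -0.3070 × log₂(0.3070) - 0.6930 × log₂(0.6930)
H(p) = 0.8897
C = 1 - 0.8897 = 0.1103 bits/use


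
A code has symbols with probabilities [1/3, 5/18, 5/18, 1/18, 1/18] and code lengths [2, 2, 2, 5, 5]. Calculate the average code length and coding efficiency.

Average length L = Σ p_i × l_i = 2.3333 bits
Entropy H = 2.0183 bits
Efficiency η = H/L × 100% = 86.50%


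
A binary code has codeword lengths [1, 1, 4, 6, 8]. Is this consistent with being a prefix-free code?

Kraft inequality: Σ 2^(-l_i) ≤ 1 for prefix-free code
Calculating: 2^(-1) + 2^(-1) + 2^(-4) + 2^(-6) + 2^(-8)
= 0.5 + 0.5 + 0.0625 + 0.015625 + 0.00390625
= 1.0820
Since 1.0820 > 1, prefix-free code does not exist


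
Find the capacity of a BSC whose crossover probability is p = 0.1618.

For BSC with error probability p:
C = 1 - H(p) where H(p) is binary entropy
H(0.1618) = -0.1618 × log₂(0.1618) - 0.8382 × log₂(0.8382)
H(p) = 0.6386
C = 1 - 0.6386 = 0.3614 bits/use


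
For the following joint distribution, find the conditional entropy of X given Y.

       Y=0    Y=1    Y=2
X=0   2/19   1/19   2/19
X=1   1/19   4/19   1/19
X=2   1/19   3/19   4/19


H(X|Y) = Σ_y p(y) H(X|Y=y)
  p(Y=0) = 4/19, H(X|Y=0) = 1.5000
  p(Y=1) = 8/19, H(X|Y=1) = 1.4056
  p(Y=2) = 7/19, H(X|Y=2) = 1.3788
H(X|Y) = 0.2105×1.5000 + 0.4211×1.4056 + 0.3684×1.3788 = 1.4156 bits


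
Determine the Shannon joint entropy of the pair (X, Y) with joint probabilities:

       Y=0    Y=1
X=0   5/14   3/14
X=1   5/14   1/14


H(X,Y) = -Σ p(x,y) log₂ p(x,y)
  p(0,0)=5/14: -0.3571 × log₂(0.3571) = 0.5305
  p(0,1)=3/14: -0.2143 × log₂(0.2143) = 0.4762
  p(1,0)=5/14: -0.3571 × log₂(0.3571) = 0.5305
  p(1,1)=1/14: -0.0714 × log₂(0.0714) = 0.2720
H(X,Y) = 1.8092 bits


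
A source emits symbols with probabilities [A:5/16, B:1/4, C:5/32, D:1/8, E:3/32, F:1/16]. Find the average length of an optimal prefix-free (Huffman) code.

Huffman tree construction:
Combine smallest probabilities repeatedly
Resulting codes:
  A: 11 (length 2)
  B: 01 (length 2)
  C: 101 (length 3)
  D: 100 (length 3)
  E: 001 (length 3)
  F: 000 (length 3)
Average length = Σ p(s) × length(s) = 2.4375 bits


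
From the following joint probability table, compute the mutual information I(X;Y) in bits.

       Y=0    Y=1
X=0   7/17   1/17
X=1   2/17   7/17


H(X) = 0.9975, H(Y) = 0.9975, H(X,Y) = 1.6579
I(X;Y) = H(X) + H(Y) - H(X,Y) = 0.3371 bits


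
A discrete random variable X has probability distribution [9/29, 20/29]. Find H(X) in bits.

H(X) = -Σ p(x) log₂ p(x)
  -9/29 × log₂(9/29) = 0.5239
  -20/29 × log₂(20/29) = 0.3697
H(X) = 0.8936 bits


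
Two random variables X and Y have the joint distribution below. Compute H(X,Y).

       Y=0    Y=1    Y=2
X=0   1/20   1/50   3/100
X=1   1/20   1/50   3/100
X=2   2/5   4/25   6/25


H(X,Y) = -Σ p(x,y) log₂ p(x,y)
  p(0,0)=1/20: -0.0500 × log₂(0.0500) = 0.2161
  p(0,1)=1/50: -0.0200 × log₂(0.0200) = 0.1129
  p(0,2)=3/100: -0.0300 × log₂(0.0300) = 0.1518
  p(1,0)=1/20: -0.0500 × log₂(0.0500) = 0.2161
  p(1,1)=1/50: -0.0200 × log₂(0.0200) = 0.1129
  p(1,2)=3/100: -0.0300 × log₂(0.0300) = 0.1518
  p(2,0)=2/5: -0.4000 × log₂(0.4000) = 0.5288
  p(2,1)=4/25: -0.1600 × log₂(0.1600) = 0.4230
  p(2,2)=6/25: -0.2400 × log₂(0.2400) = 0.4941
H(X,Y) = 2.4074 bits


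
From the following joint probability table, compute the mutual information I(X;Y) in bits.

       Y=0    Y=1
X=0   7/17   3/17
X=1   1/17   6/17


H(X) = 0.9774, H(Y) = 0.9975, H(X,Y) = 1.7395
I(X;Y) = H(X) + H(Y) - H(X,Y) = 0.2355 bits


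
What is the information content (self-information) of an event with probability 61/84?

Information content I(x) = -log₂(p(x))
I = -log₂(61/84) = -log₂(0.7262)
I = 0.4616 bits


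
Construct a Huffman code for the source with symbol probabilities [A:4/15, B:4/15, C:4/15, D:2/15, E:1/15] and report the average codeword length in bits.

Huffman tree construction:
Combine smallest probabilities repeatedly
Resulting codes:
  A: 01 (length 2)
  B: 10 (length 2)
  C: 11 (length 2)
  D: 001 (length 3)
  E: 000 (length 3)
Average length = Σ p(s) × length(s) = 2.2000 bits


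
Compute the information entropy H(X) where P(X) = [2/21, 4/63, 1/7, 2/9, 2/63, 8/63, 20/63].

H(X) = -Σ p(x) log₂ p(x)
  -2/21 × log₂(2/21) = 0.3231
  -4/63 × log₂(4/63) = 0.2525
  -1/7 × log₂(1/7) = 0.4011
  -2/9 × log₂(2/9) = 0.4822
  -2/63 × log₂(2/63) = 0.1580
  -8/63 × log₂(8/63) = 0.3781
  -20/63 × log₂(20/63) = 0.5255
H(X) = 2.5204 bits


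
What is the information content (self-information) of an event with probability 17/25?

Information content I(x) = -log₂(p(x))
I = -log₂(17/25) = -log₂(0.6800)
I = 0.5564 bits


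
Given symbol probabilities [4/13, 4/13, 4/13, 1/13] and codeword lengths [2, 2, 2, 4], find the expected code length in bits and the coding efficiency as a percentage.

Average length L = Σ p_i × l_i = 2.1538 bits
Entropy H = 1.8543 bits
Efficiency η = H/L × 100% = 86.09%


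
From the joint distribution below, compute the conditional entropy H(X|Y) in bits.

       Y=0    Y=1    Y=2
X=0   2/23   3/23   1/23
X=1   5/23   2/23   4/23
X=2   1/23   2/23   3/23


H(X|Y) = Σ_y p(y) H(X|Y=y)
  p(Y=0) = 8/23, H(X|Y=0) = 1.2988
  p(Y=1) = 7/23, H(X|Y=1) = 1.5567
  p(Y=2) = 8/23, H(X|Y=2) = 1.4056
H(X|Y) = 0.3478×1.2988 + 0.3043×1.5567 + 0.3478×1.4056 = 1.4144 bits


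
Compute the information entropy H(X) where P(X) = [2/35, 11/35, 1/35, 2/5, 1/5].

H(X) = -Σ p(x) log₂ p(x)
  -2/35 × log₂(2/35) = 0.2360
  -11/35 × log₂(11/35) = 0.5248
  -1/35 × log₂(1/35) = 0.1466
  -2/5 × log₂(2/5) = 0.5288
  -1/5 × log₂(1/5) = 0.4644
H(X) = 1.9005 bits


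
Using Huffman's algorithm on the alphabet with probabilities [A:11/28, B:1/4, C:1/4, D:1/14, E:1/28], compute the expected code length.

Huffman tree construction:
Combine smallest probabilities repeatedly
Resulting codes:
  A: 0 (length 1)
  B: 111 (length 3)
  C: 10 (length 2)
  D: 1101 (length 4)
  E: 1100 (length 4)
Average length = Σ p(s) × length(s) = 2.0714 bits


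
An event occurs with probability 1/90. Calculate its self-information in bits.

Information content I(x) = -log₂(p(x))
I = -log₂(1/90) = -log₂(0.0111)
I = 6.4919 bits


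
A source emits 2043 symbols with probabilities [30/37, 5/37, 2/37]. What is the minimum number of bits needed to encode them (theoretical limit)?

Entropy H = 0.8631 bits/symbol
Minimum bits = H × n = 0.8631 × 2043
= 1763.24 bits


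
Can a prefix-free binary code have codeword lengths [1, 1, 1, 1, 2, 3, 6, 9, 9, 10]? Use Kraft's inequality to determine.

Kraft inequality: Σ 2^(-l_i) ≤ 1 for prefix-free code
Calculating: 2^(-1) + 2^(-1) + 2^(-1) + 2^(-1) + 2^(-2) + 2^(-3) + 2^(-6) + 2^(-9) + 2^(-9) + 2^(-10)
= 0.5 + 0.5 + 0.5 + 0.5 + 0.25 + 0.125 + 0.015625 + 0.001953125 + 0.001953125 + 0.0009765625
= 2.3955
Since 2.3955 > 1, prefix-free code does not exist


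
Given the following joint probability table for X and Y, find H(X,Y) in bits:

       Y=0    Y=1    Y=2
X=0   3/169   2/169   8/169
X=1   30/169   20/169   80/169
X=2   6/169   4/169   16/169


H(X,Y) = -Σ p(x,y) log₂ p(x,y)
  p(0,0)=3/169: -0.0178 × log₂(0.0178) = 0.1032
  p(0,1)=2/169: -0.0118 × log₂(0.0118) = 0.0758
  p(0,2)=8/169: -0.0473 × log₂(0.0473) = 0.2083
  p(1,0)=30/169: -0.1775 × log₂(0.1775) = 0.4427
  p(1,1)=20/169: -0.1183 × log₂(0.1183) = 0.3644
  p(1,2)=80/169: -0.4734 × log₂(0.4734) = 0.5107
  p(2,0)=6/169: -0.0355 × log₂(0.0355) = 0.1710
  p(2,1)=4/169: -0.0237 × log₂(0.0237) = 0.1278
  p(2,2)=16/169: -0.0947 × log₂(0.0947) = 0.3220
H(X,Y) = 2.3259 bits


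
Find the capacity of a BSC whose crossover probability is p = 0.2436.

For BSC with error probability p:
C = 1 - H(p) where H(p) is binary entropy
H(0.2436) = -0.2436 × log₂(0.2436) - 0.7564 × log₂(0.7564)
H(p) = 0.8010
C = 1 - 0.8010 = 0.1990 bits/use


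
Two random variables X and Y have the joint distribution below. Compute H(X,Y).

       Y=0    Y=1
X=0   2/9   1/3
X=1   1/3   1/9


H(X,Y) = -Σ p(x,y) log₂ p(x,y)
  p(0,0)=2/9: -0.2222 × log₂(0.2222) = 0.4822
  p(0,1)=1/3: -0.3333 × log₂(0.3333) = 0.5283
  p(1,0)=1/3: -0.3333 × log₂(0.3333) = 0.5283
  p(1,1)=1/9: -0.1111 × log₂(0.1111) = 0.3522
H(X,Y) = 1.8911 bits


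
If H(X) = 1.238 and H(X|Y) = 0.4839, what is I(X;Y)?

I(X;Y) = H(X) - H(X|Y)
I(X;Y) = 1.238 - 0.4839 = 0.7541 bits


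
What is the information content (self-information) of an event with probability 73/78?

Information content I(x) = -log₂(p(x))
I = -log₂(73/78) = -log₂(0.9359)
I = 0.0956 bits


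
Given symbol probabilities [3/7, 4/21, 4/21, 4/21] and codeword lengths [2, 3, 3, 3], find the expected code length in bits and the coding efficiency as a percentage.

Average length L = Σ p_i × l_i = 2.5714 bits
Entropy H = 1.8909 bits
Efficiency η = H/L × 100% = 73.54%


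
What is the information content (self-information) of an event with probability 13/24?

Information content I(x) = -log₂(p(x))
I = -log₂(13/24) = -log₂(0.5417)
I = 0.8845 bits


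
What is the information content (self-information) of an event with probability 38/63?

Information content I(x) = -log₂(p(x))
I = -log₂(38/63) = -log₂(0.6032)
I = 0.7294 bits


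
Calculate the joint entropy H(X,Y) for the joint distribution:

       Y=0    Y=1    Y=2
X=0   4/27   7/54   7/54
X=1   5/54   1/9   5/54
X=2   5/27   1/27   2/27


H(X,Y) = -Σ p(x,y) log₂ p(x,y)
  p(0,0)=4/27: -0.1481 × log₂(0.1481) = 0.4081
  p(0,1)=7/54: -0.1296 × log₂(0.1296) = 0.3821
  p(0,2)=7/54: -0.1296 × log₂(0.1296) = 0.3821
  p(1,0)=5/54: -0.0926 × log₂(0.0926) = 0.3179
  p(1,1)=1/9: -0.1111 × log₂(0.1111) = 0.3522
  p(1,2)=5/54: -0.0926 × log₂(0.0926) = 0.3179
  p(2,0)=5/27: -0.1852 × log₂(0.1852) = 0.4505
  p(2,1)=1/27: -0.0370 × log₂(0.0370) = 0.1761
  p(2,2)=2/27: -0.0741 × log₂(0.0741) = 0.2781
H(X,Y) = 3.0650 bits


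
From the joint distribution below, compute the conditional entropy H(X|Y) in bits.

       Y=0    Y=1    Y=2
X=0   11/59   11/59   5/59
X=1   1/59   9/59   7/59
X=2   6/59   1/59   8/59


H(X|Y) = Σ_y p(y) H(X|Y=y)
  p(Y=0) = 18/59, H(X|Y=0) = 1.1942
  p(Y=1) = 21/59, H(X|Y=1) = 1.2217
  p(Y=2) = 20/59, H(X|Y=2) = 1.5589
H(X|Y) = 0.3051×1.1942 + 0.3559×1.2217 + 0.3390×1.5589 = 1.3276 bits
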